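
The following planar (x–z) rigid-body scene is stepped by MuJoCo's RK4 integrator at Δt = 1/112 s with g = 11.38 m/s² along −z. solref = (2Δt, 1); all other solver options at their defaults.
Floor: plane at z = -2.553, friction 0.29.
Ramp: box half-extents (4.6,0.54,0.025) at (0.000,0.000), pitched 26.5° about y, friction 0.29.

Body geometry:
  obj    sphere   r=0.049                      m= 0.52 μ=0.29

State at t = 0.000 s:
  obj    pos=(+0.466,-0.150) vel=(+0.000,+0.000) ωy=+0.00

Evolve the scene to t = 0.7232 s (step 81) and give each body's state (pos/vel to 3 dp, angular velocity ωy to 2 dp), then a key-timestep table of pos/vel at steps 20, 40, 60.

State at t = 0.7232 s:
  obj    pos=(+1.315,-0.573) vel=(+2.348,-1.170) ωy=+53.51

Key-timestep trajectory:
   step    t(s)  obj.x    obj.z    obj.vx   obj.vz 
     20  0.1786   +0.518  -0.176  +0.580  -0.289
     40  0.3571   +0.673  -0.253  +1.159  -0.578
     60  0.5357   +0.932  -0.382  +1.739  -0.867


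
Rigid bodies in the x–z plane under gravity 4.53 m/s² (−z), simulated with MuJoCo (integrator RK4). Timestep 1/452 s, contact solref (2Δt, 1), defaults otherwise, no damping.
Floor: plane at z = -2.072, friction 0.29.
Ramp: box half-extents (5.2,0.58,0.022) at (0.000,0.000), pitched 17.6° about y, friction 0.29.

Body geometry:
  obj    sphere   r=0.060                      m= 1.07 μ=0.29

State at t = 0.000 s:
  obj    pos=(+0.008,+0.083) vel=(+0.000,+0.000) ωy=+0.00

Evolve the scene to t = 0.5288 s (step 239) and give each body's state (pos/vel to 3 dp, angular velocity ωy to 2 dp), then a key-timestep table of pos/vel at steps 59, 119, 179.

State at t = 0.5288 s:
  obj    pos=(+0.139,+0.042) vel=(+0.493,-0.156) ωy=+8.62

Key-timestep trajectory:
   step    t(s)  obj.x    obj.z    obj.vx   obj.vz 
     59  0.1305   +0.016  +0.081  +0.122  -0.039
    119  0.2633   +0.040  +0.073  +0.246  -0.078
    179  0.3960   +0.081  +0.060  +0.369  -0.117


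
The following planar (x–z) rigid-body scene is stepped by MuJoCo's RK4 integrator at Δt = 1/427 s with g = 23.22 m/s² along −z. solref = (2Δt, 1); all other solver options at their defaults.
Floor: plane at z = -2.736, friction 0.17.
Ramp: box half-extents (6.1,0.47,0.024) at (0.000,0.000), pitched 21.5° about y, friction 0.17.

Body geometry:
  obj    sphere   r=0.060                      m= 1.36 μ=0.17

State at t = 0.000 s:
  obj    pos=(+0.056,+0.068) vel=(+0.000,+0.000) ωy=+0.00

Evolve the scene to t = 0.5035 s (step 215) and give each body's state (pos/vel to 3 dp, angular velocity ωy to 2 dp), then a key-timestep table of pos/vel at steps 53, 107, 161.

State at t = 0.5035 s:
  obj    pos=(+0.773,-0.214) vel=(+2.848,-1.122) ωy=+51.00

Key-timestep trajectory:
   step    t(s)  obj.x    obj.z    obj.vx   obj.vz 
     53  0.1241   +0.100  +0.051  +0.702  -0.277
    107  0.2506   +0.234  -0.002  +1.417  -0.558
    161  0.3770   +0.458  -0.090  +2.133  -0.840


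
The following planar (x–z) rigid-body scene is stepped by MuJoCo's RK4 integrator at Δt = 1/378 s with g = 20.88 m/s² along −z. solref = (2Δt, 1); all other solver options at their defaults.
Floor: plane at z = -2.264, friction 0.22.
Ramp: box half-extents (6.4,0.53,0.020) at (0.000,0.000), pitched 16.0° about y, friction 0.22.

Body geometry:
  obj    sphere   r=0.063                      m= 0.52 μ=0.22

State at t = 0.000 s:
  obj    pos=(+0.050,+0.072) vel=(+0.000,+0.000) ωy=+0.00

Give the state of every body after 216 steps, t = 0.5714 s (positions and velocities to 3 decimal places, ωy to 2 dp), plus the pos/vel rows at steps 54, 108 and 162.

State at t = 0.5714 s:
  obj    pos=(+0.695,-0.113) vel=(+2.258,-0.648) ωy=+37.28

Key-timestep trajectory:
   step    t(s)  obj.x    obj.z    obj.vx   obj.vz 
     54  0.1429   +0.090  +0.060  +0.565  -0.162
    108  0.2857   +0.211  +0.026  +1.129  -0.324
    162  0.4286   +0.413  -0.032  +1.694  -0.486


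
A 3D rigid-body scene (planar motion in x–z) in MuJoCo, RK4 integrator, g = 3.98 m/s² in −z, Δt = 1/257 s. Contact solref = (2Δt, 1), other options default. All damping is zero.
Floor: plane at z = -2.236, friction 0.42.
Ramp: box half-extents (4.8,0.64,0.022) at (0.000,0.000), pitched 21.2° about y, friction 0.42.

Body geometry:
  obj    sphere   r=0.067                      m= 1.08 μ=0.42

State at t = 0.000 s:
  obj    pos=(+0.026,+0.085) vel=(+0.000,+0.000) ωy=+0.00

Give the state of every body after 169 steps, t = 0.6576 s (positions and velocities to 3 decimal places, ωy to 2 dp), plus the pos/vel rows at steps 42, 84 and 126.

State at t = 0.6576 s:
  obj    pos=(+0.233,+0.005) vel=(+0.630,-0.244) ωy=+10.09

Key-timestep trajectory:
   step    t(s)  obj.x    obj.z    obj.vx   obj.vz 
     42  0.1634   +0.039  +0.080  +0.157  -0.061
     84  0.3268   +0.077  +0.065  +0.313  -0.122
    126  0.4903   +0.141  +0.041  +0.470  -0.182


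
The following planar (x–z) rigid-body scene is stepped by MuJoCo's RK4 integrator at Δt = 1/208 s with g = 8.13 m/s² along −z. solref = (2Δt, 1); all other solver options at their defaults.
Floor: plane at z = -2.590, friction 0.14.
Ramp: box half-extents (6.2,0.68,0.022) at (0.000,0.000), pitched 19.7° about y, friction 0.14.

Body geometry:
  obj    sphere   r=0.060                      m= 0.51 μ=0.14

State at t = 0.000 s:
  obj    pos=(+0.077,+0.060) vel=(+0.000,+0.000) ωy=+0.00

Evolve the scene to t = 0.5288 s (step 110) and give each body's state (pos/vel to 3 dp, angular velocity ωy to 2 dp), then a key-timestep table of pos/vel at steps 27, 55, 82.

State at t = 0.5288 s:
  obj    pos=(+0.335,-0.033) vel=(+0.975,-0.349) ωy=+17.25

Key-timestep trajectory:
   step    t(s)  obj.x    obj.z    obj.vx   obj.vz 
     27  0.1298   +0.092  +0.054  +0.239  -0.086
     55  0.2644   +0.141  +0.036  +0.487  -0.175
     82  0.3942   +0.220  +0.008  +0.727  -0.260


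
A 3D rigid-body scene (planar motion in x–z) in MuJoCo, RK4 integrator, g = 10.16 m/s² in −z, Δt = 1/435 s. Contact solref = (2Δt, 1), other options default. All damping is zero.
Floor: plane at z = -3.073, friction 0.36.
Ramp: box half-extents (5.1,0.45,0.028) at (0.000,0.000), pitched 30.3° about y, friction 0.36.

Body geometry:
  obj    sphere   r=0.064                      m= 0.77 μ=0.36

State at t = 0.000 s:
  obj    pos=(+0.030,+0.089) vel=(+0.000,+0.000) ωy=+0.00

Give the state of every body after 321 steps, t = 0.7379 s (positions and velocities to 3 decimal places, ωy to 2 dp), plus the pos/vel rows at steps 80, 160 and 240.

State at t = 0.7379 s:
  obj    pos=(+0.891,-0.414) vel=(+2.333,-1.363) ωy=+42.21

Key-timestep trajectory:
   step    t(s)  obj.x    obj.z    obj.vx   obj.vz 
     80  0.1839   +0.083  +0.058  +0.581  -0.340
    160  0.3678   +0.244  -0.036  +1.163  -0.680
    240  0.5517   +0.511  -0.192  +1.744  -1.019


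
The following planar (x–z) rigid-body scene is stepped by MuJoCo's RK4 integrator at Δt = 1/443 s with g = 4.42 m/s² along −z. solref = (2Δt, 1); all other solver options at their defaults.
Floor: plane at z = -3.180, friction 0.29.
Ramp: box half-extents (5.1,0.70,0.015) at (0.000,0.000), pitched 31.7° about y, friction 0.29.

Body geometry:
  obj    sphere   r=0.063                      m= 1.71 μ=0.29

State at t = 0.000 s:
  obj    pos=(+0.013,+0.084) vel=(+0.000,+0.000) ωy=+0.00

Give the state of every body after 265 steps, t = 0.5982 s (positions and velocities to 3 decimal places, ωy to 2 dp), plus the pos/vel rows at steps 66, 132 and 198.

State at t = 0.5982 s:
  obj    pos=(+0.265,-0.072) vel=(+0.844,-0.522) ωy=+15.75

Key-timestep trajectory:
   step    t(s)  obj.x    obj.z    obj.vx   obj.vz 
     66  0.1490   +0.029  +0.074  +0.210  -0.130
    132  0.2980   +0.076  +0.045  +0.421  -0.260
    198  0.4470   +0.154  -0.003  +0.631  -0.390


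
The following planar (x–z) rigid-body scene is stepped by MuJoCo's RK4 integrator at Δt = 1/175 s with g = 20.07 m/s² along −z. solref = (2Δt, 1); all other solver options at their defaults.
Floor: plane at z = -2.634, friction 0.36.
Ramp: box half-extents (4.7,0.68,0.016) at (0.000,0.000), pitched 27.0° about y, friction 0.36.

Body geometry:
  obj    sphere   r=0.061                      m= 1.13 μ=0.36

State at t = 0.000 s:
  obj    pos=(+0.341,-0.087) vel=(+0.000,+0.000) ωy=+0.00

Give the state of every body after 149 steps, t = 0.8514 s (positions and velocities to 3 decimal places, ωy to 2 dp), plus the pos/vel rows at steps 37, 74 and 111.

State at t = 0.8514 s:
  obj    pos=(+2.443,-1.158) vel=(+4.937,-2.516) ωy=+90.82

Key-timestep trajectory:
   step    t(s)  obj.x    obj.z    obj.vx   obj.vz 
     37  0.2114   +0.471  -0.153  +1.226  -0.625
     74  0.4229   +0.859  -0.352  +2.452  -1.249
    111  0.6343   +1.508  -0.682  +3.678  -1.874


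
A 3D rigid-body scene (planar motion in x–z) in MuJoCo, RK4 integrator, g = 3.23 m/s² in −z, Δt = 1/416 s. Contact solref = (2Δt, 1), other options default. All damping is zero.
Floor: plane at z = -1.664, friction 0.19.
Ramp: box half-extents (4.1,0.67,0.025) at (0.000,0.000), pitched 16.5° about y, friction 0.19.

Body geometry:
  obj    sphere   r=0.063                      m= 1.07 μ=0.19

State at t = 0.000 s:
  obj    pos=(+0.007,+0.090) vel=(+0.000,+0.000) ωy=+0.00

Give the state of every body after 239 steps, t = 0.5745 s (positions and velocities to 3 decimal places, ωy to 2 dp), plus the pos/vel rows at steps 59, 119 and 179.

State at t = 0.5745 s:
  obj    pos=(+0.111,+0.059) vel=(+0.361,-0.107) ωy=+5.97

Key-timestep trajectory:
   step    t(s)  obj.x    obj.z    obj.vx   obj.vz 
     59  0.1418   +0.013  +0.088  +0.089  -0.026
    119  0.2861   +0.033  +0.082  +0.180  -0.053
    179  0.4303   +0.065  +0.072  +0.270  -0.080


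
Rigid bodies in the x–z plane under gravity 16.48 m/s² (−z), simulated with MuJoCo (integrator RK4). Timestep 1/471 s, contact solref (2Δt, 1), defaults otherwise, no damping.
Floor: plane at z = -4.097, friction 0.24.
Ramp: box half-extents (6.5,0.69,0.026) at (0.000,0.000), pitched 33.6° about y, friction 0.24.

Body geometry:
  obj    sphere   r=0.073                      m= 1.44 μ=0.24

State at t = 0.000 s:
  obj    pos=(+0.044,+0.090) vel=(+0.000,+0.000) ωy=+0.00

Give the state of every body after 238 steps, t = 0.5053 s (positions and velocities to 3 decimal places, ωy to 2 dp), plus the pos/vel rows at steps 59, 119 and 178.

State at t = 0.5053 s:
  obj    pos=(+0.737,-0.371) vel=(+2.742,-1.822) ωy=+45.08

Key-timestep trajectory:
   step    t(s)  obj.x    obj.z    obj.vx   obj.vz 
     59  0.1253   +0.087  +0.061  +0.680  -0.452
    119  0.2527   +0.217  -0.025  +1.371  -0.911
    178  0.3779   +0.431  -0.168  +2.051  -1.363


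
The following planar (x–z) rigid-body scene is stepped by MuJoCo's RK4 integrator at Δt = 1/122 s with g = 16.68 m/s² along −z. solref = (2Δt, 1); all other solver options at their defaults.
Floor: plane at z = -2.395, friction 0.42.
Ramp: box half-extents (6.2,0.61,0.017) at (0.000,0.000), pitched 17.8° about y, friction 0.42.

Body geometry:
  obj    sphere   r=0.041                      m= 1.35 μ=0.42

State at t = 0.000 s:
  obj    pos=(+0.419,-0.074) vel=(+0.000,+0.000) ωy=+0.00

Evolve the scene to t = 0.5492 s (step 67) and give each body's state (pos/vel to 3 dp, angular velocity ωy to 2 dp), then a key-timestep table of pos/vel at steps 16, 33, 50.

State at t = 0.5492 s:
  obj    pos=(+0.942,-0.242) vel=(+1.904,-0.611) ωy=+48.77

Key-timestep trajectory:
   step    t(s)  obj.x    obj.z    obj.vx   obj.vz 
     16  0.1311   +0.449  -0.083  +0.455  -0.146
     33  0.2705   +0.546  -0.114  +0.938  -0.301
     50  0.4098   +0.710  -0.167  +1.421  -0.456


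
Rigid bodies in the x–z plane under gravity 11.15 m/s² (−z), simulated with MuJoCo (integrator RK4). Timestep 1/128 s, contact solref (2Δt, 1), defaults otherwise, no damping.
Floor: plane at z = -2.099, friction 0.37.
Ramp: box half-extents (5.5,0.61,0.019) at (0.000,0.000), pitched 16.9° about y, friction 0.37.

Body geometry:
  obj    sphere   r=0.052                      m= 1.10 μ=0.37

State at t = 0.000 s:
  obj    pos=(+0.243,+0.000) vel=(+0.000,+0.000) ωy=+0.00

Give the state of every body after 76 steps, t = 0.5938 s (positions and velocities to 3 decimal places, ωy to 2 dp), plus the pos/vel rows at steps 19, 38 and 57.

State at t = 0.5938 s:
  obj    pos=(+0.634,-0.118) vel=(+1.315,-0.400) ωy=+26.43

Key-timestep trajectory:
   step    t(s)  obj.x    obj.z    obj.vx   obj.vz 
     19  0.1484   +0.268  -0.007  +0.329  -0.100
     38  0.2969   +0.341  -0.029  +0.658  -0.200
     57  0.4453   +0.463  -0.066  +0.987  -0.300


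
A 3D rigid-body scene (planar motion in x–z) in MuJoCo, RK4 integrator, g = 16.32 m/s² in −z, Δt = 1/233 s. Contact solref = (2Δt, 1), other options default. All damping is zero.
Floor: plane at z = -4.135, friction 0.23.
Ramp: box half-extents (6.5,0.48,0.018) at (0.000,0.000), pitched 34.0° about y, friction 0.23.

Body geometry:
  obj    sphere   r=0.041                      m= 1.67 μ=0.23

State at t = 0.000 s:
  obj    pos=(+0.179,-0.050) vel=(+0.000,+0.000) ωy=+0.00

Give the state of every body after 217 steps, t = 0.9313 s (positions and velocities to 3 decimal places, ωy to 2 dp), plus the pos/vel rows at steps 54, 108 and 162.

State at t = 0.9313 s:
  obj    pos=(+2.523,-1.631) vel=(+5.033,-3.395) ωy=+148.03

Key-timestep trajectory:
   step    t(s)  obj.x    obj.z    obj.vx   obj.vz 
     54  0.2318   +0.324  -0.148  +1.253  -0.845
    108  0.4635   +0.760  -0.441  +2.505  -1.690
    162  0.6953   +1.486  -0.931  +3.758  -2.535


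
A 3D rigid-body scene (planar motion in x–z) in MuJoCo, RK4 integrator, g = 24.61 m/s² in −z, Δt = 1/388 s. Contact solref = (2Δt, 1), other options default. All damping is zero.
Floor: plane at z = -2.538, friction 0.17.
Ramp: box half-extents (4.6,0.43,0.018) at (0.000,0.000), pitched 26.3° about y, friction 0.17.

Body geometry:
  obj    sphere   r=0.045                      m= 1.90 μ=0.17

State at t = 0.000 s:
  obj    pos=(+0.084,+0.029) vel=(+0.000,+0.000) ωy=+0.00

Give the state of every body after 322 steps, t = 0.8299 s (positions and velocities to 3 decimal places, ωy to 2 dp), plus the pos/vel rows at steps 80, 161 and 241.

State at t = 0.8299 s:
  obj    pos=(+2.489,-1.160) vel=(+5.795,-2.864) ωy=+143.61

Key-timestep trajectory:
   step    t(s)  obj.x    obj.z    obj.vx   obj.vz 
     80  0.2062   +0.232  -0.045  +1.440  -0.712
    161  0.4149   +0.685  -0.268  +2.898  -1.432
    241  0.6211   +1.431  -0.637  +4.337  -2.144


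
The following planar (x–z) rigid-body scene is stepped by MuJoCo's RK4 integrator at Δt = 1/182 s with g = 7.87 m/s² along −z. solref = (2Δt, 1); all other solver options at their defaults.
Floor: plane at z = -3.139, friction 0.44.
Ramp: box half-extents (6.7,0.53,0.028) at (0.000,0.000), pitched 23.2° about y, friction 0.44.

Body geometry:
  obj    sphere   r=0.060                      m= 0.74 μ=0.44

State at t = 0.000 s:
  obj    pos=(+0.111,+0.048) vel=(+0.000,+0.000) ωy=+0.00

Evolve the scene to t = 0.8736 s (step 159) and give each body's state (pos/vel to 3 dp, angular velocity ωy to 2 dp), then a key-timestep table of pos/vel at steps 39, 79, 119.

State at t = 0.8736 s:
  obj    pos=(+0.888,-0.285) vel=(+1.778,-0.762) ωy=+32.24

Key-timestep trajectory:
   step    t(s)  obj.x    obj.z    obj.vx   obj.vz 
     39  0.2143   +0.158  +0.028  +0.436  -0.187
     79  0.4341   +0.303  -0.034  +0.884  -0.379
    119  0.6538   +0.546  -0.138  +1.331  -0.570


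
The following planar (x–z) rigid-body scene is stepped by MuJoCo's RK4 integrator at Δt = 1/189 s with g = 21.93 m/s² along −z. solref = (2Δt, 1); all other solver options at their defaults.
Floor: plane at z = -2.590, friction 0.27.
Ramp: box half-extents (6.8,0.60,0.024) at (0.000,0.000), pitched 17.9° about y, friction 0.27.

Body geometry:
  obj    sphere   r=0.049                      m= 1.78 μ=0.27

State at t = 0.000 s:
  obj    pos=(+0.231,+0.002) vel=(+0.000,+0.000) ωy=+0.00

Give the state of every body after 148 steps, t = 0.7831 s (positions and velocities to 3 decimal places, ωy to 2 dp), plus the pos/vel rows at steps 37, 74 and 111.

State at t = 0.7831 s:
  obj    pos=(+1.636,-0.452) vel=(+3.588,-1.159) ωy=+76.93

Key-timestep trajectory:
   step    t(s)  obj.x    obj.z    obj.vx   obj.vz 
     37  0.1958   +0.319  -0.026  +0.897  -0.290
     74  0.3915   +0.582  -0.111  +1.794  -0.579
    111  0.5873   +1.021  -0.253  +2.691  -0.869


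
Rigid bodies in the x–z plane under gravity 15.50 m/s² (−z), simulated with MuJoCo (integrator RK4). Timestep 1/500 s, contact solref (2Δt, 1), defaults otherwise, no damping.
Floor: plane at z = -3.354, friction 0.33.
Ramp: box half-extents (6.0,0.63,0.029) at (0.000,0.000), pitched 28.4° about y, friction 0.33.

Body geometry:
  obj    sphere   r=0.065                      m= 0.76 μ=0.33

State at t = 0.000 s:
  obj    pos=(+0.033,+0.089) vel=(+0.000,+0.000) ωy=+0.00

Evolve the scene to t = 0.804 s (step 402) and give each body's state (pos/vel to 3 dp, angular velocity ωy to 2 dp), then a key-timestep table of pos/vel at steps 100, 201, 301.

State at t = 0.804 s:
  obj    pos=(+1.530,-0.721) vel=(+3.724,-2.014) ωy=+65.13

Key-timestep trajectory:
   step    t(s)  obj.x    obj.z    obj.vx   obj.vz 
    100  0.2000   +0.126  +0.039  +0.927  -0.501
    201  0.4020   +0.407  -0.113  +1.862  -1.007
    301  0.6020   +0.872  -0.365  +2.789  -1.508


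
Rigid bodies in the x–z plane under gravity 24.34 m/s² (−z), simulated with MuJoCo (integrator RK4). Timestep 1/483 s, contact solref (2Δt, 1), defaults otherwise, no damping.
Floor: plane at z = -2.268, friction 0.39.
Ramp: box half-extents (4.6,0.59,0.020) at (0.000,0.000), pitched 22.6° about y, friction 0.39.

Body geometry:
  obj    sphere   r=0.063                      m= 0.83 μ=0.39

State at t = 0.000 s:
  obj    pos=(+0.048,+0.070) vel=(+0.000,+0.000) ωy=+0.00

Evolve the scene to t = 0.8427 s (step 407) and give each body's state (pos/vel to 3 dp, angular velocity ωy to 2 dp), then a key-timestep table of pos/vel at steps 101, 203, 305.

State at t = 0.8427 s:
  obj    pos=(+2.238,-0.842) vel=(+5.198,-2.164) ωy=+89.36

Key-timestep trajectory:
   step    t(s)  obj.x    obj.z    obj.vx   obj.vz 
    101  0.2091   +0.183  +0.014  +1.290  -0.537
    203  0.4203   +0.593  -0.157  +2.593  -1.079
    305  0.6315   +1.278  -0.442  +3.895  -1.621


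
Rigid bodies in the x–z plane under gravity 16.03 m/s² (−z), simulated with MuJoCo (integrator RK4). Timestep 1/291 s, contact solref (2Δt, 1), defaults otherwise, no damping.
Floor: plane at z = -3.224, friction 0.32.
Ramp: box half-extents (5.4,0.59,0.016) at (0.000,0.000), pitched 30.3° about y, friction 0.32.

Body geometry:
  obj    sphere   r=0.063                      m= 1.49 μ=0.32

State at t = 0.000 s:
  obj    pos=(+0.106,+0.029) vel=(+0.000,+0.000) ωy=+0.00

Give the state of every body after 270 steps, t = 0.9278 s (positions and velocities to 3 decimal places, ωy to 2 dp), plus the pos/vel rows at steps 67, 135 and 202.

State at t = 0.9278 s:
  obj    pos=(+2.253,-1.225) vel=(+4.628,-2.704) ωy=+85.07

Key-timestep trajectory:
   step    t(s)  obj.x    obj.z    obj.vx   obj.vz 
     67  0.2302   +0.238  -0.048  +1.149  -0.671
    135  0.4639   +0.643  -0.284  +2.314  -1.352
    202  0.6942   +1.308  -0.673  +3.462  -2.023


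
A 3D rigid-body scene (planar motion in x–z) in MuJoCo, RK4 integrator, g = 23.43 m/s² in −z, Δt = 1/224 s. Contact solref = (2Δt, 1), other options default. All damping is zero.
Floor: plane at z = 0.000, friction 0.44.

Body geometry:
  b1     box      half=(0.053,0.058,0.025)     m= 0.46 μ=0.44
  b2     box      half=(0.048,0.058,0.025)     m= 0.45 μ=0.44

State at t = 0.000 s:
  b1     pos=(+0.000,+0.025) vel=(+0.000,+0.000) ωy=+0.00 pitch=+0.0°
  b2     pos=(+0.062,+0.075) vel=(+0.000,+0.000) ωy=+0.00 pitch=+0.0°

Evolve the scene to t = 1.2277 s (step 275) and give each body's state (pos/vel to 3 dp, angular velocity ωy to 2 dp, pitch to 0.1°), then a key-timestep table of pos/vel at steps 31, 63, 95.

State at t = 1.2277 s:
  b1     pos=(+0.000,+0.025) vel=(+0.000,+0.000) ωy=+0.00 pitch=+0.0°
  b2     pos=(+0.110,+0.048) vel=(+0.000,+0.000) ωy=+0.00 pitch=+90.0°

Key-timestep trajectory:
   step    t(s)  b1.x    b1.z    b1.vx   b1.vz   b2.x    b2.z    b2.vx   b2.vz 
     31  0.1384   +0.000  +0.025  +0.000  +0.000   +0.093  +0.053  +0.438  +0.023
     63  0.2812   +0.000  +0.025  +0.000  +0.000   +0.123  +0.053  -0.083  -0.018
     95  0.4241   +0.000  +0.025  +0.000  +0.000   +0.108  +0.049  +0.230  -0.115


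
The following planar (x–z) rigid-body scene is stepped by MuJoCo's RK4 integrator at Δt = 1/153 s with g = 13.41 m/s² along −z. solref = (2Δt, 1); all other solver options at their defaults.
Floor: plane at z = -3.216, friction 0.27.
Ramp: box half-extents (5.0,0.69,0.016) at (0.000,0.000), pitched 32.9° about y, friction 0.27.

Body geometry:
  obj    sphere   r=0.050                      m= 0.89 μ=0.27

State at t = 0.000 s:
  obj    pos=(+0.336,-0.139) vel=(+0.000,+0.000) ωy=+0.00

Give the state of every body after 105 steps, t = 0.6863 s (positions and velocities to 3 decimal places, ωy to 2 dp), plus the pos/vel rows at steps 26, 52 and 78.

State at t = 0.6863 s:
  obj    pos=(+1.365,-0.805) vel=(+2.998,-1.940) ωy=+71.38

Key-timestep trajectory:
   step    t(s)  obj.x    obj.z    obj.vx   obj.vz 
     26  0.1699   +0.399  -0.180  +0.743  -0.481
     52  0.3399   +0.589  -0.302  +1.485  -0.961
     78  0.5098   +0.904  -0.506  +2.227  -1.441


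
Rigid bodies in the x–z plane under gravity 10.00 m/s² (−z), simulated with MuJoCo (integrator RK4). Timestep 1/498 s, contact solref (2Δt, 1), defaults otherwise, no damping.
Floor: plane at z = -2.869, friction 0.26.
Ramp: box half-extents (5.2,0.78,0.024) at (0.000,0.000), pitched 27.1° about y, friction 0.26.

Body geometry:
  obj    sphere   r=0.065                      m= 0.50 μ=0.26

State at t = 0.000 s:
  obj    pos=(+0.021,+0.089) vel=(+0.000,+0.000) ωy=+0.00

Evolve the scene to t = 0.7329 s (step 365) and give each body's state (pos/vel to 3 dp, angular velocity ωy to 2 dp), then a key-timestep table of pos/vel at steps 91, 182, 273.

State at t = 0.7329 s:
  obj    pos=(+0.799,-0.309) vel=(+2.123,-1.086) ωy=+36.69

Key-timestep trajectory:
   step    t(s)  obj.x    obj.z    obj.vx   obj.vz 
     91  0.1827   +0.069  +0.064  +0.529  -0.271
    182  0.3655   +0.215  -0.010  +1.059  -0.542
    273  0.5482   +0.456  -0.134  +1.588  -0.813


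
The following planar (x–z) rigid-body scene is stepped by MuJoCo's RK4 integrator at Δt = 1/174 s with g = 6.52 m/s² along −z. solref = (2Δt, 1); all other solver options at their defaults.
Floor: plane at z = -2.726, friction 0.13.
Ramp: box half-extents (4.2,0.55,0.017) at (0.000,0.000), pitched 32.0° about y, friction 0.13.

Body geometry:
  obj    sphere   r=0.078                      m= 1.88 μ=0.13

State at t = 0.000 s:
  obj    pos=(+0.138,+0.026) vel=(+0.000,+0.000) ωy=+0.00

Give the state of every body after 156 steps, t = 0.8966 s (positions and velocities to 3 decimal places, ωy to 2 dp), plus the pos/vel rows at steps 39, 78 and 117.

State at t = 0.8966 s:
  obj    pos=(+1.071,-0.557) vel=(+2.089,-1.282) ωy=+20.73

Key-timestep trajectory:
   step    t(s)  obj.x    obj.z    obj.vx   obj.vz 
     39  0.2241   +0.196  -0.011  +0.525  -0.314
     78  0.4483   +0.371  -0.120  +1.034  -0.663
    117  0.6724   +0.663  -0.302  +1.551  -0.994


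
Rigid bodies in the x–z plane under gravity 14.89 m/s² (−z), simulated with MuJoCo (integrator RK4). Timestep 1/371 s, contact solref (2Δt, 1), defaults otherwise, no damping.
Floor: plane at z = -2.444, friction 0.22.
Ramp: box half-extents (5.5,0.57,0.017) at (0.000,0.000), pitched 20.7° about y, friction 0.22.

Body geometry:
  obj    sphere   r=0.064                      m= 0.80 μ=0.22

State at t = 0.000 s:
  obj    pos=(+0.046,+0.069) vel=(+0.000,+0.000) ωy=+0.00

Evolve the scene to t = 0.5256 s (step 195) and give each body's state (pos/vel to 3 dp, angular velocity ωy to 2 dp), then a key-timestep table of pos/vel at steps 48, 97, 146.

State at t = 0.5256 s:
  obj    pos=(+0.532,-0.114) vel=(+1.849,-0.698) ωy=+30.87

Key-timestep trajectory:
   step    t(s)  obj.x    obj.z    obj.vx   obj.vz 
     48  0.1294   +0.076  +0.058  +0.455  -0.172
     97  0.2615   +0.166  +0.024  +0.920  -0.347
    146  0.3935   +0.318  -0.034  +1.384  -0.523


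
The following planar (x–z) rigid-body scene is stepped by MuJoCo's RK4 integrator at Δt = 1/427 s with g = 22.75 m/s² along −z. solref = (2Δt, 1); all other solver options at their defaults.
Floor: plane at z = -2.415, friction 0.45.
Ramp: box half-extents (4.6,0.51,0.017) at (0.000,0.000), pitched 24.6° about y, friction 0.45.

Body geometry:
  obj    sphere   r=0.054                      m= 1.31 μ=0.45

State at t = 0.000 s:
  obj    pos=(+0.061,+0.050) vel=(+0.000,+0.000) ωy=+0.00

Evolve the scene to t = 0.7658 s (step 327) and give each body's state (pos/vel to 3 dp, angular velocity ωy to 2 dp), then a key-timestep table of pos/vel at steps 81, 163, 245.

State at t = 0.7658 s:
  obj    pos=(+1.865,-0.776) vel=(+4.710,-2.156) ωy=+95.92

Key-timestep trajectory:
   step    t(s)  obj.x    obj.z    obj.vx   obj.vz 
     81  0.1897   +0.172  -0.001  +1.167  -0.534
    163  0.3817   +0.509  -0.155  +2.348  -1.075
    245  0.5738   +1.074  -0.413  +3.529  -1.616


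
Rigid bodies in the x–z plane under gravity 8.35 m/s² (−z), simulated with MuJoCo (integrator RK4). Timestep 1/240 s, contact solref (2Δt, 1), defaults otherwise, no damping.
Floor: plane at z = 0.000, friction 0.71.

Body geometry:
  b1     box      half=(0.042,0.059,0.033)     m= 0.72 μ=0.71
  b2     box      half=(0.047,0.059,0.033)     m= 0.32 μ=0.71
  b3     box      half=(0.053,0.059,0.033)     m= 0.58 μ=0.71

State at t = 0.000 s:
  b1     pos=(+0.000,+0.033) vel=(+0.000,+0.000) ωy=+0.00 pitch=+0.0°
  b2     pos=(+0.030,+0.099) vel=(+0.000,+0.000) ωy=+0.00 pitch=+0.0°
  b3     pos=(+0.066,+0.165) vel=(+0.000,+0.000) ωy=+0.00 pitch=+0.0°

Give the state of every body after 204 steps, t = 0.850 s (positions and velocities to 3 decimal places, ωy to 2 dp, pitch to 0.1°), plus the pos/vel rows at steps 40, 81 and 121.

State at t = 0.850 s:
  b1     pos=(+0.000,+0.033) vel=(+0.000,+0.000) ωy=+0.00 pitch=+0.0°
  b2     pos=(+0.080,+0.047) vel=(+0.000,+0.000) ωy=+0.00 pitch=+90.0°
  b3     pos=(+0.264,+0.033) vel=(+0.000,+0.000) ωy=+0.00 pitch=+180.0°

Key-timestep trajectory:
   step    t(s)  b1.x    b1.z    b1.vx   b1.vz   b2.x    b2.z    b2.vx   b2.vz   b3.x    b3.z    b3.vx   b3.vz 
     40  0.1667   +0.000  +0.033  +0.000  +0.000   +0.036  +0.101  +0.090  +0.016   +0.084  +0.159  +0.240  -0.108
     81  0.3375   +0.000  +0.033  +0.000  +0.000   +0.069  +0.088  +0.280  -0.373   +0.149  +0.081  +0.438  -1.037
    121  0.5042   +0.000  +0.033  +0.000  +0.000   +0.079  +0.048  +0.048  -0.029   +0.223  +0.061  +0.392  -0.099


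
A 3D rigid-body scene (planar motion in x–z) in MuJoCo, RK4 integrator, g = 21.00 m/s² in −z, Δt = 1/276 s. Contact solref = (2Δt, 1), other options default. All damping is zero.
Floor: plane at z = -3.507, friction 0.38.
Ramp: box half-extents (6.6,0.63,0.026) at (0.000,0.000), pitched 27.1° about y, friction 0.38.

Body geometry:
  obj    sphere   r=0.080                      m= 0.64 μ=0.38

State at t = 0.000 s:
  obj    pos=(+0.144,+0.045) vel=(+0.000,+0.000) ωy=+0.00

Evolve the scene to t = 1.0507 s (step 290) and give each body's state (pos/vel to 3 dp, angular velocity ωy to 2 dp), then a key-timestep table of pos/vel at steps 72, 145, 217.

State at t = 1.0507 s:
  obj    pos=(+3.502,-1.673) vel=(+6.392,-3.271) ωy=+89.74

Key-timestep trajectory:
   step    t(s)  obj.x    obj.z    obj.vx   obj.vz 
     72  0.2609   +0.351  -0.061  +1.587  -0.812
    145  0.5254   +0.984  -0.384  +3.196  -1.635
    217  0.7862   +2.024  -0.917  +4.783  -2.447


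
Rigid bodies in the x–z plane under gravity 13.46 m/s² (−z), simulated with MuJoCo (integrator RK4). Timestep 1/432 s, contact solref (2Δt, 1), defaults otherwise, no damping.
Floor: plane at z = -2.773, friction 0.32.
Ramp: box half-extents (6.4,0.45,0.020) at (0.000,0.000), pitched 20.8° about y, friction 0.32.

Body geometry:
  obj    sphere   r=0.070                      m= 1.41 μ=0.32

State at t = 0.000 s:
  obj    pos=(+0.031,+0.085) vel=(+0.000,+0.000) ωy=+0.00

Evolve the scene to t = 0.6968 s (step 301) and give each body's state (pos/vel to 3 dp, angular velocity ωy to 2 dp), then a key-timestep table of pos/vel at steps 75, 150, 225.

State at t = 0.6968 s:
  obj    pos=(+0.806,-0.210) vel=(+2.224,-0.845) ωy=+33.98

Key-timestep trajectory:
   step    t(s)  obj.x    obj.z    obj.vx   obj.vz 
     75  0.1736   +0.079  +0.066  +0.554  -0.211
    150  0.3472   +0.223  +0.011  +1.108  -0.421
    225  0.5208   +0.464  -0.080  +1.662  -0.631


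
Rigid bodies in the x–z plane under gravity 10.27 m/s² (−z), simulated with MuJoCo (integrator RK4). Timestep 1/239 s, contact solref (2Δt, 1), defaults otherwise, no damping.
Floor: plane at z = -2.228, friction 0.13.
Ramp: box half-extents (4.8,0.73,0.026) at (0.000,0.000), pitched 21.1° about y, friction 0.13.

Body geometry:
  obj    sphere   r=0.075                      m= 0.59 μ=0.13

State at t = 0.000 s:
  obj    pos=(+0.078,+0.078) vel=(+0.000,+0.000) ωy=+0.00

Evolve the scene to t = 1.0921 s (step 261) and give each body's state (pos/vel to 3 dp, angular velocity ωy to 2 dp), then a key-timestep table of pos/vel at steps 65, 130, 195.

State at t = 1.0921 s:
  obj    pos=(+1.547,-0.489) vel=(+2.691,-1.038) ωy=+38.44

Key-timestep trajectory:
   step    t(s)  obj.x    obj.z    obj.vx   obj.vz 
     65  0.2720   +0.169  +0.043  +0.670  -0.259
    130  0.5439   +0.443  -0.063  +1.340  -0.517
    195  0.8159   +0.898  -0.238  +2.010  -0.776


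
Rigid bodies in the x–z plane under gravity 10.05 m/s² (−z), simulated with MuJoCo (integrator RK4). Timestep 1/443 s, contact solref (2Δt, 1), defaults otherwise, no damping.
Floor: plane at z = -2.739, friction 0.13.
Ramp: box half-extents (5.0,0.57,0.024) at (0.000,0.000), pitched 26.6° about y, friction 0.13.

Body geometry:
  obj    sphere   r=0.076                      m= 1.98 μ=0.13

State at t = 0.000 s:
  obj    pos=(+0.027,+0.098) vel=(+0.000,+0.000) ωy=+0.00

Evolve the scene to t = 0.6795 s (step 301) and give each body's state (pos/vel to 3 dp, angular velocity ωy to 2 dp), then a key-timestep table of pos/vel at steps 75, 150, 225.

State at t = 0.6795 s:
  obj    pos=(+0.716,-0.247) vel=(+2.028,-1.011) ωy=+26.04

Key-timestep trajectory:
   step    t(s)  obj.x    obj.z    obj.vx   obj.vz 
     75  0.1693   +0.070  +0.077  +0.508  -0.250
    150  0.3386   +0.199  +0.012  +1.011  -0.506
    225  0.5079   +0.412  -0.095  +1.511  -0.771


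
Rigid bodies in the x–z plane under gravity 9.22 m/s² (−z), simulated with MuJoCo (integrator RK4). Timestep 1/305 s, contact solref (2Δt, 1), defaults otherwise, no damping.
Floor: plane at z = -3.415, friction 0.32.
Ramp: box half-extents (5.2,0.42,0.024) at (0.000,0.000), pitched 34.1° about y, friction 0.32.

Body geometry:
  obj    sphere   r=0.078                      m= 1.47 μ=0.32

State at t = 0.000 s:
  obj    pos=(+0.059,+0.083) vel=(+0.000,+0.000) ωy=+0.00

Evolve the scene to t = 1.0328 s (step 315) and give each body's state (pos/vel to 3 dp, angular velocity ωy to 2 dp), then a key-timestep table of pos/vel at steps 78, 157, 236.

State at t = 1.0328 s:
  obj    pos=(+1.690,-1.021) vel=(+3.158,-2.138) ωy=+48.88

Key-timestep trajectory:
   step    t(s)  obj.x    obj.z    obj.vx   obj.vz 
     78  0.2557   +0.159  +0.015  +0.782  -0.529
    157  0.5148   +0.464  -0.191  +1.574  -1.066
    236  0.7738   +0.974  -0.537  +2.366  -1.602


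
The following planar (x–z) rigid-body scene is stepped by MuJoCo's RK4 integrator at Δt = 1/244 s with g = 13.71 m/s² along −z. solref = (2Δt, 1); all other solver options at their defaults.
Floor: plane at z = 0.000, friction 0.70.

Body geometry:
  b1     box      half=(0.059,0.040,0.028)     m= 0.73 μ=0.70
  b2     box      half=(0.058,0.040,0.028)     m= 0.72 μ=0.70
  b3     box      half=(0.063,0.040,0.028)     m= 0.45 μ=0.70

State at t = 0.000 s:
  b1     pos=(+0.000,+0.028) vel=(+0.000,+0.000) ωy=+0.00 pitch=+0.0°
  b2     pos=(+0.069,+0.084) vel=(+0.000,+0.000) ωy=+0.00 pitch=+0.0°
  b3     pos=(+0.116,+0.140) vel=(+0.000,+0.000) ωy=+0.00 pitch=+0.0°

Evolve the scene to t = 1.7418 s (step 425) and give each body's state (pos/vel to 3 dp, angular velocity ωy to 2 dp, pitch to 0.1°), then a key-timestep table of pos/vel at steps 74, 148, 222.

State at t = 1.7418 s:
  b1     pos=(+0.000,+0.028) vel=(+0.000,+0.000) ωy=+0.00 pitch=+0.0°
  b2     pos=(+0.127,+0.058) vel=(+0.000,+0.000) ωy=+0.00 pitch=+90.0°
  b3     pos=(+0.217,+0.063) vel=(+0.000,+0.000) ωy=+0.00 pitch=+90.0°

Key-timestep trajectory:
   step    t(s)  b1.x    b1.z    b1.vx   b1.vz   b2.x    b2.z    b2.vx   b2.vz   b3.x    b3.z    b3.vx   b3.vz 
     74  0.3033   +0.000  +0.028  +0.000  +0.000   +0.117  +0.062  +0.198  -0.054   +0.188  +0.069  +0.169  +0.003
    148  0.6066   +0.000  +0.028  +0.000  +0.000   +0.127  +0.058  -0.002  +0.001   +0.235  +0.068  -0.059  -0.008
    222  0.9098   +0.000  +0.028  +0.000  +0.000   +0.127  +0.058  +0.000  +0.000   +0.221  +0.065  +0.050  +0.025


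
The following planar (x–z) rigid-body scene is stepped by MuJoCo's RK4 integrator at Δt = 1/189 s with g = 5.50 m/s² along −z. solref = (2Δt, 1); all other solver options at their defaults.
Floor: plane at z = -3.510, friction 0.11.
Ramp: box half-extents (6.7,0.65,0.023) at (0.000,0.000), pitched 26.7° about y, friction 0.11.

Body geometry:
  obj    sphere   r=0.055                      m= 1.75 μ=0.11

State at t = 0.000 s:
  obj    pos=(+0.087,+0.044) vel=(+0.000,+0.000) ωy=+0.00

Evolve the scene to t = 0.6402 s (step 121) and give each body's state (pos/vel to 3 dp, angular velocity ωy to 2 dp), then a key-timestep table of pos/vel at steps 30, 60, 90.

State at t = 0.6402 s:
  obj    pos=(+0.440,-0.134) vel=(+1.105,-0.554) ωy=+15.73

Key-timestep trajectory:
   step    t(s)  obj.x    obj.z    obj.vx   obj.vz 
     30  0.1587   +0.109  +0.033  +0.272  -0.144
     60  0.3175   +0.174  +0.000  +0.543  -0.287
     90  0.4762   +0.282  -0.055  +0.822  -0.412


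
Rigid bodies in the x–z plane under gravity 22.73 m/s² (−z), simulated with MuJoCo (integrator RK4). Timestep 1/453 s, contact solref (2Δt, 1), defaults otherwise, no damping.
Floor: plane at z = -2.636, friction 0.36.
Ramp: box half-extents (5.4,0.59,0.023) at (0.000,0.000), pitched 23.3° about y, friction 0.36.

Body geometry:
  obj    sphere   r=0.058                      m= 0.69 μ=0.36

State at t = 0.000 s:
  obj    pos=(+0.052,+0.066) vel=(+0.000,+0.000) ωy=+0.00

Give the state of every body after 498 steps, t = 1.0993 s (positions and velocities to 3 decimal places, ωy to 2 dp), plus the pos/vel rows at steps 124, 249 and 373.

State at t = 1.0993 s:
  obj    pos=(+3.616,-1.469) vel=(+6.484,-2.793) ωy=+121.72

Key-timestep trajectory:
   step    t(s)  obj.x    obj.z    obj.vx   obj.vz 
    124  0.2737   +0.273  -0.029  +1.615  -0.695
    249  0.5497   +0.943  -0.318  +3.242  -1.396
    373  0.8234   +2.052  -0.795  +4.857  -2.092


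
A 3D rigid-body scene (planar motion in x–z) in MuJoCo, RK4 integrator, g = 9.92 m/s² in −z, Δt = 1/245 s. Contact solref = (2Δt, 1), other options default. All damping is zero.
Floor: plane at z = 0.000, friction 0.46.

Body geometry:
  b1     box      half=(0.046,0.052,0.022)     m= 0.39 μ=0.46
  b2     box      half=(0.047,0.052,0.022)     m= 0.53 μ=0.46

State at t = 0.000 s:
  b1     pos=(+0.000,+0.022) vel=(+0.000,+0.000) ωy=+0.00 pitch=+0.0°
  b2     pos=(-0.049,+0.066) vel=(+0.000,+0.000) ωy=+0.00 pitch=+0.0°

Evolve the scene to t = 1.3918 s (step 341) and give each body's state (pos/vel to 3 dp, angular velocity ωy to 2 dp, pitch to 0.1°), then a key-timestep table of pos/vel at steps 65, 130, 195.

State at t = 1.3918 s:
  b1     pos=(+0.000,+0.022) vel=(+0.000,+0.000) ωy=+0.00 pitch=+0.0°
  b2     pos=(-0.097,+0.047) vel=(+0.000,+0.000) ωy=+0.00 pitch=-90.0°

Key-timestep trajectory:
   step    t(s)  b1.x    b1.z    b1.vx   b1.vz   b2.x    b2.z    b2.vx   b2.vz 
     65  0.2653   +0.000  +0.022  +0.000  +0.000   -0.076  +0.052  -0.219  +0.010
    130  0.5306   +0.000  +0.022  +0.000  +0.000   -0.111  +0.051  +0.026  -0.004
    195  0.7959   +0.000  +0.022  +0.000  +0.000   -0.094  +0.048  -0.138  -0.054


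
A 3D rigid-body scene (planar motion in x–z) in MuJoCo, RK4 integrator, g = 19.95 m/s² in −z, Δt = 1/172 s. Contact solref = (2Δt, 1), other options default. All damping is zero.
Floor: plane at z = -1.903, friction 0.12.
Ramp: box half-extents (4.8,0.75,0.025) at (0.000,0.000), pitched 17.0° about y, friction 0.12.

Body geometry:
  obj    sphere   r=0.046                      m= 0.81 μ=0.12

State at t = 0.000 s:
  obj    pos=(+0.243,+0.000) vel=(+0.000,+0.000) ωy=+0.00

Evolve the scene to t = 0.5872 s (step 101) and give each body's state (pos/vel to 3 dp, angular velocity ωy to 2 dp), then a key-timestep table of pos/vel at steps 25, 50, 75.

State at t = 0.5872 s:
  obj    pos=(+0.930,-0.210) vel=(+2.340,-0.715) ωy=+53.16

Key-timestep trajectory:
   step    t(s)  obj.x    obj.z    obj.vx   obj.vz 
     25  0.1453   +0.285  -0.013  +0.579  -0.177
     50  0.2907   +0.411  -0.052  +1.159  -0.354
     75  0.4360   +0.622  -0.116  +1.738  -0.531


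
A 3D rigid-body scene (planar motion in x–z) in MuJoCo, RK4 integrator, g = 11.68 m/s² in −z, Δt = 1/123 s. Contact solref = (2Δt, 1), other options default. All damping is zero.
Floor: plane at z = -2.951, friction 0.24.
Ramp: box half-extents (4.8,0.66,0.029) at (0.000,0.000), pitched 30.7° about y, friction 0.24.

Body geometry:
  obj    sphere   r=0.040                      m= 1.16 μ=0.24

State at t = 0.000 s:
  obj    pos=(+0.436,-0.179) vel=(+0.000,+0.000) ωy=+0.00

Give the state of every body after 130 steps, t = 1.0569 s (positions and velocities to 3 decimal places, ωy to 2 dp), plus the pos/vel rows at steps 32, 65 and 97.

State at t = 1.0569 s:
  obj    pos=(+2.482,-1.394) vel=(+3.871,-2.299) ωy=+112.50

Key-timestep trajectory:
   step    t(s)  obj.x    obj.z    obj.vx   obj.vz 
     32  0.2602   +0.560  -0.252  +0.953  -0.566
     65  0.5285   +0.948  -0.483  +1.936  -1.149
     97  0.7886   +1.575  -0.855  +2.889  -1.715


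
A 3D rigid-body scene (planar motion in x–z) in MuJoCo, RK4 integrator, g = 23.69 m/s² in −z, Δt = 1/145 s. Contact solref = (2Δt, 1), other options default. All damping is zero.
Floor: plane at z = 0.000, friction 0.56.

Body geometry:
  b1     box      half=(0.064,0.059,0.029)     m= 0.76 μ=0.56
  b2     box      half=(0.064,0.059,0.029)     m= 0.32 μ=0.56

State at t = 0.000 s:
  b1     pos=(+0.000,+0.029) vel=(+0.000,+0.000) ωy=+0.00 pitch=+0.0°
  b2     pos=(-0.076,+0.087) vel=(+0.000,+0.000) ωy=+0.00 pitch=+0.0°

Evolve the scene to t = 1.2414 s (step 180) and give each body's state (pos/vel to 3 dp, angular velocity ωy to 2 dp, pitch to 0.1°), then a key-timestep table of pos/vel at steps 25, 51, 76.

State at t = 1.2414 s:
  b1     pos=(+0.000,+0.029) vel=(+0.000,+0.000) ωy=+0.00 pitch=+0.0°
  b2     pos=(-0.141,+0.064) vel=(+0.000,+0.000) ωy=+0.00 pitch=-90.0°

Key-timestep trajectory:
   step    t(s)  b1.x    b1.z    b1.vx   b1.vz   b2.x    b2.z    b2.vx   b2.vz 
     25  0.1724   +0.000  +0.029  +0.000  +0.000   -0.110  +0.070  -0.213  +0.036
     51  0.3517   +0.000  +0.029  +0.000  +0.000   -0.154  +0.068  -0.002  +0.004
     76  0.5241   +0.000  +0.029  +0.000  +0.000   -0.142  +0.064  -0.194  -0.049


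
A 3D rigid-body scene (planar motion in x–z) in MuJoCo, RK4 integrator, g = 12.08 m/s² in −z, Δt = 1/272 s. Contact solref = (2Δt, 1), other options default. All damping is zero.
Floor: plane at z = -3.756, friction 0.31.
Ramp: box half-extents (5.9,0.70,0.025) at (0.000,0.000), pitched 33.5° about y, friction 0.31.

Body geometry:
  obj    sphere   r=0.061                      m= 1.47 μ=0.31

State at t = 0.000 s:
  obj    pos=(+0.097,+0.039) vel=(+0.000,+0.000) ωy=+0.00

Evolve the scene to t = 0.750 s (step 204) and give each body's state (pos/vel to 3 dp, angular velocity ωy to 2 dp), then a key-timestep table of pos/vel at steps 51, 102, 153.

State at t = 0.750 s:
  obj    pos=(+1.214,-0.700) vel=(+2.979,-1.972) ωy=+58.54

Key-timestep trajectory:
   step    t(s)  obj.x    obj.z    obj.vx   obj.vz 
     51  0.1875   +0.167  -0.007  +0.745  -0.493
    102  0.3750   +0.376  -0.146  +1.489  -0.986
    153  0.5625   +0.725  -0.377  +2.234  -1.479
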